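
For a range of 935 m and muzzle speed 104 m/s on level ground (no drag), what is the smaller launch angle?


sin(2*theta) = R*g/v0^2 = 935*9.81/104^2 = 0.848035, theta = arcsin(0.848035)/2 = 29°

29 degrees


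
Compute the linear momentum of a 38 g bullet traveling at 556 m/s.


p = m*v = 0.038*556 = 21.13 kg·m/s

21.13 kg·m/s


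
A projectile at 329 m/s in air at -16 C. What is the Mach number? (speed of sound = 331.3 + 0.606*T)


a = 331.3 + 0.606*(-16) = 321.604 m/s
M = v/a = 329/321.604 = 1.023

1.023


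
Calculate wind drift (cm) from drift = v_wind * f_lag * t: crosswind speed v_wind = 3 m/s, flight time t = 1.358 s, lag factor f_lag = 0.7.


drift = v_wind * lag * t = 3 * 0.7 * 1.358 = 2.8518 m ≈ 285.2 cm

285.2 cm


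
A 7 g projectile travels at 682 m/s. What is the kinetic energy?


E = 0.5*m*v^2 = 0.5*0.007*682^2 = 1628 J

1628 J


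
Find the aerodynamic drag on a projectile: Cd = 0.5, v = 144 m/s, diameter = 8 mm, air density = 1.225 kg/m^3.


A = pi*(d/2)^2 = pi*(8/2000)^2 = 5.02655e-05 m^2
Fd = 0.5*Cd*rho*A*v^2 = 0.5*0.5*1.225*5.02655e-05*144^2 = 0.3192 N

0.3192 N


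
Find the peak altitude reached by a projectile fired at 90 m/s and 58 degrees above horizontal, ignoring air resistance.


H = (v0*sin(theta))^2 / (2g) = (90*sin(58°))^2 / (2*9.81) = 296.9 m

296.9 m


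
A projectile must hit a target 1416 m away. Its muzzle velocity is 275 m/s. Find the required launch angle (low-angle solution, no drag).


sin(2*theta) = R*g/v0^2 = 1416*9.81/275^2 = 0.183682, theta = arcsin(0.183682)/2 = 5.292°

5.292 degrees


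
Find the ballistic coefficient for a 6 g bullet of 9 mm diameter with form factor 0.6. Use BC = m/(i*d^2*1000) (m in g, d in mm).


BC = m/(i*d^2*1000) = 6/(0.6 * 9^2 * 1000) = 0.0001235

0.0001235


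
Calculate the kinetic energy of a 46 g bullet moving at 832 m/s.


E = 0.5*m*v^2 = 0.5*0.046*832^2 = 15921 J

15921 J


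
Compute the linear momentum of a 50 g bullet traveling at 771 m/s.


p = m*v = 0.05*771 = 38.55 kg·m/s

38.55 kg·m/s


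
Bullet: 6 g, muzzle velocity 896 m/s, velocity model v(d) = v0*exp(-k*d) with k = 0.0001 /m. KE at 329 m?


v = v0*exp(-k*d) = 896*exp(-0.0001*329) = 867.001 m/s
E = 0.5*m*v^2 = 0.5*0.006*867.001^2 = 2255 J

2255 J


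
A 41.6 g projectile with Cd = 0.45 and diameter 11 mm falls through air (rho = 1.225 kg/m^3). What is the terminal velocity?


A = pi*(d/2)^2 = pi*(11/2000)^2 = 9.50332e-05 m^2
vt = sqrt(2mg/(Cd*rho*A)) = sqrt(2*0.0416*9.81/(0.45 * 1.225 * 9.50332e-05)) = 124.8 m/s

124.8 m/s


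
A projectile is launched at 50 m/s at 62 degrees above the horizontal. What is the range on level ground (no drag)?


R = v0^2 * sin(2*theta) / g = 50^2 * sin(2*62°) / 9.81 = 211.3 m

211.3 m


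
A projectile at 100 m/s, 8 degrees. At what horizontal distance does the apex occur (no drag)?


R = v0^2*sin(2*theta)/g = 100^2*sin(2*8°)/9.81 = 280.976 m
apex_dist = R/2 = 280.976/2 = 140.5 m

140.5 m


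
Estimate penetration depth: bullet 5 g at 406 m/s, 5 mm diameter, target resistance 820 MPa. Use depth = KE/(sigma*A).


A = pi*(d/2)^2 = pi*(5/2)^2 = 19.635 mm^2
E = 0.5*m*v^2 = 0.5*0.005*406^2 = 412.09 J
depth = E/(sigma*A) = 412.09 J / (820 MPa * 19.635 mm^2) = 412.09/(820 * 19.635) m = 0.0255946 m ≈ 25.59 mm

25.59 mm


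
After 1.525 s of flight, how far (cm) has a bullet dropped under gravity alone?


drop = 0.5*g*t^2 = 0.5*9.81*1.525^2 = 11.4072 m ≈ 1141 cm

1141 cm


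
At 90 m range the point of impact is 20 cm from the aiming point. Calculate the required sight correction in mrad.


1 mrad subtends 1 cm per 10 m of range, so adj = error_cm / (dist_m / 10) = 20 / (90/10) = 2.222 mrad

2.222 mrad


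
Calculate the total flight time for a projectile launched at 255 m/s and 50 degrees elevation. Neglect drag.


T = 2*v0*sin(theta)/g = 2*255*sin(50°)/9.81 = 39.82 s

39.82 s


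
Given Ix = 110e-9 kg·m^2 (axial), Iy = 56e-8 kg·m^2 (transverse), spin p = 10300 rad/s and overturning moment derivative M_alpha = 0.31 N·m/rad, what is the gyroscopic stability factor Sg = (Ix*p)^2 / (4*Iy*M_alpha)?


Sg = Ix^2 * p^2 / (4 * Iy * M_alpha) = (110e-9)^2 * 10300^2 / (4 * 56e-8 * 0.31) = 1.849

1.849


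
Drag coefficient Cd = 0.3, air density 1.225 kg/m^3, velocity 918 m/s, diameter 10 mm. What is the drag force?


A = pi*(d/2)^2 = pi*(10/2000)^2 = 7.85398e-05 m^2
Fd = 0.5*Cd*rho*A*v^2 = 0.5*0.3*1.225*7.85398e-05*918^2 = 12.16 N

12.16 N


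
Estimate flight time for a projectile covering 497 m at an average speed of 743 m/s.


t = d/v = 497/743 = 0.6689 s

0.6689 s


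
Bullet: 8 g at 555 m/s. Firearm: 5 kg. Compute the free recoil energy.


v_r = m_p*v_p/m_gun = 0.008*555/5 = 0.888 m/s, E_r = 0.5*m_gun*v_r^2 = 0.5*5*0.888^2 = 1.971 J

1.971 J


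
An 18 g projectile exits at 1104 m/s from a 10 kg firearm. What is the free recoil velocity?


v_recoil = m_p * v_p / m_gun = 0.018 * 1104 / 10 = 1.987 m/s

1.987 m/s


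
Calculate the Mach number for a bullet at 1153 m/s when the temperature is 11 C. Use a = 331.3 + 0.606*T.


a = 331.3 + 0.606*(11) = 337.966 m/s
M = v/a = 1153/337.966 = 3.412

3.412


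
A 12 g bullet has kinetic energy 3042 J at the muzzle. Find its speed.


v = sqrt(2*E/m) = sqrt(2*3042/0.012) = 712 m/s

712 m/s


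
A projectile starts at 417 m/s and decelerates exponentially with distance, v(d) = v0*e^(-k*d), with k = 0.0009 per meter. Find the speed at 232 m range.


v = v0*exp(-k*d) = 417*exp(-0.0009*232) = 338.4 m/s

338.4 m/s


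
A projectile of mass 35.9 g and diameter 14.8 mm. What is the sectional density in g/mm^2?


SD = m/d^2 = 35.9/14.8^2 = 0.1639 g/mm^2

0.1639 g/mm^2


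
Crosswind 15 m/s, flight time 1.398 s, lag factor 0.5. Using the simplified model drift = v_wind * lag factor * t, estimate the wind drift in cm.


drift = v_wind * lag * t = 15 * 0.5 * 1.398 = 10.485 m ≈ 1048 cm

1048 cm


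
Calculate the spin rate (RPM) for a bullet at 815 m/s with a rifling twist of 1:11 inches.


twist_m = 11*0.0254 = 0.2794 m
spin = v/twist = 815/0.2794 = 2916.965 rev/s
RPM = spin*60 = 2916.965*60 ≈ 175018 RPM

175018 RPM


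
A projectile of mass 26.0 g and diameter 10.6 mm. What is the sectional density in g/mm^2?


SD = m/d^2 = 26.0/10.6^2 = 0.2314 g/mm^2

0.2314 g/mm^2


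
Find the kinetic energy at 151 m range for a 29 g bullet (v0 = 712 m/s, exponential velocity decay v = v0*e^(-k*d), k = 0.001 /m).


v = v0*exp(-k*d) = 712*exp(-0.001*151) = 612.212 m/s
E = 0.5*m*v^2 = 0.5*0.029*612.212^2 = 5435 J

5435 J


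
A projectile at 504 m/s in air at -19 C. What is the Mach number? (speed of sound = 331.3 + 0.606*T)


a = 331.3 + 0.606*(-19) = 319.786 m/s
M = v/a = 504/319.786 = 1.576

1.576


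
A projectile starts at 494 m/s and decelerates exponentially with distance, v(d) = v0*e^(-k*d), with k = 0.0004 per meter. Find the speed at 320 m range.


v = v0*exp(-k*d) = 494*exp(-0.0004*320) = 434.6 m/s

434.6 m/s


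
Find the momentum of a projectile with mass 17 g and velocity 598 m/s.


p = m*v = 0.017*598 = 10.17 kg·m/s

10.17 kg·m/s


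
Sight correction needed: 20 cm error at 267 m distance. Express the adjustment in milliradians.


1 mrad subtends 1 cm per 10 m of range, so adj = error_cm / (dist_m / 10) = 20 / (267/10) = 0.7491 mrad

0.7491 mrad


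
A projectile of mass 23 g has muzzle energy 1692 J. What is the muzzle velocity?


v = sqrt(2*E/m) = sqrt(2*1692/0.023) = 383.6 m/s

383.6 m/s


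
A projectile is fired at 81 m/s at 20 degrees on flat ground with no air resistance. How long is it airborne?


T = 2*v0*sin(theta)/g = 2*81*sin(20°)/9.81 = 5.648 s

5.648 s


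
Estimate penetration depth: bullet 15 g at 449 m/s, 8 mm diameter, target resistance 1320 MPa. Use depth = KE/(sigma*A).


A = pi*(d/2)^2 = pi*(8/2)^2 = 50.2655 mm^2
E = 0.5*m*v^2 = 0.5*0.015*449^2 = 1512.01 J
depth = E/(sigma*A) = 1512.01 J / (1320 MPa * 50.2655 mm^2) = 1512.01/(1320 * 50.2655) m = 0.0227882 m ≈ 22.79 mm

22.79 mm


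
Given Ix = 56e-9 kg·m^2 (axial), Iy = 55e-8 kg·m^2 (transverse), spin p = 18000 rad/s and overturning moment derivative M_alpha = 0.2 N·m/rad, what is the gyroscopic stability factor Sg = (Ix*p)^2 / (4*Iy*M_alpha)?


Sg = Ix^2 * p^2 / (4 * Iy * M_alpha) = (56e-9)^2 * 18000^2 / (4 * 55e-8 * 0.2) = 2.309

2.309


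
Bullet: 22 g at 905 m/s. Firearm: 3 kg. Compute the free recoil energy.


v_r = m_p*v_p/m_gun = 0.022*905/3 = 6.63667 m/s, E_r = 0.5*m_gun*v_r^2 = 0.5*3*6.63667^2 = 66.07 J

66.07 J


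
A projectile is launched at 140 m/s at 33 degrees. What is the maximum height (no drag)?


H = (v0*sin(theta))^2 / (2g) = (140*sin(33°))^2 / (2*9.81) = 296.3 m

296.3 m


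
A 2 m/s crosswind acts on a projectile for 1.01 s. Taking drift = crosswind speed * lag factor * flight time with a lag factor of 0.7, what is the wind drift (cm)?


drift = v_wind * lag * t = 2 * 0.7 * 1.01 = 1.414 m ≈ 141.4 cm

141.4 cm


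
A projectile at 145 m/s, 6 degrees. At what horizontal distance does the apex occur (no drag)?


R = v0^2*sin(2*theta)/g = 145^2*sin(2*6°)/9.81 = 445.601 m
apex_dist = R/2 = 445.601/2 = 222.8 m

222.8 m


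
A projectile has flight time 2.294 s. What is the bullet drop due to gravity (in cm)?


drop = 0.5*g*t^2 = 0.5*9.81*2.294^2 = 25.8122 m ≈ 2581 cm

2581 cm


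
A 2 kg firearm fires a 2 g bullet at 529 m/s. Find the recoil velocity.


v_recoil = m_p * v_p / m_gun = 0.002 * 529 / 2 = 0.529 m/s

0.529 m/s


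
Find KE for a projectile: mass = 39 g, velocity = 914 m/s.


E = 0.5*m*v^2 = 0.5*0.039*914^2 = 16290 J

16290 J


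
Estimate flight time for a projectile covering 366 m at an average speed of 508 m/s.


t = d/v = 366/508 = 0.7205 s

0.7205 s


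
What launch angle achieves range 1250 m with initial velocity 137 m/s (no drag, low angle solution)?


sin(2*theta) = R*g/v0^2 = 1250*9.81/137^2 = 0.653338, theta = arcsin(0.653338)/2 = 20.4°

20.4 degrees


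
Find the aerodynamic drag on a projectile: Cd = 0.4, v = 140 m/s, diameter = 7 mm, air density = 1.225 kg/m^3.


A = pi*(d/2)^2 = pi*(7/2000)^2 = 3.84845e-05 m^2
Fd = 0.5*Cd*rho*A*v^2 = 0.5*0.4*1.225*3.84845e-05*140^2 = 0.1848 N

0.1848 N


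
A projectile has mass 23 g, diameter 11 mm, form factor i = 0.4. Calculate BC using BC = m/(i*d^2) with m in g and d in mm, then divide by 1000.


BC = m/(i*d^2*1000) = 23/(0.4 * 11^2 * 1000) = 0.0004752

0.0004752


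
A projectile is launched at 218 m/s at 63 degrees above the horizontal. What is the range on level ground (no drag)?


R = v0^2 * sin(2*theta) / g = 218^2 * sin(2*63°) / 9.81 = 3919 m

3919 m


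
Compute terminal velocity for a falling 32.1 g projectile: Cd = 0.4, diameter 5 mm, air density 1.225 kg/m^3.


A = pi*(d/2)^2 = pi*(5/2000)^2 = 1.96350e-05 m^2
vt = sqrt(2mg/(Cd*rho*A)) = sqrt(2*0.0321*9.81/(0.4 * 1.225 * 1.96350e-05)) = 255.9 m/s

255.9 m/s


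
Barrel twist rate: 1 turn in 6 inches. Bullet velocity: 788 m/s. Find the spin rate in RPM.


twist_m = 6*0.0254 = 0.1524 m
spin = v/twist = 788/0.1524 = 5170.604 rev/s
RPM = spin*60 = 5170.604*60 ≈ 310236 RPM

310236 RPM


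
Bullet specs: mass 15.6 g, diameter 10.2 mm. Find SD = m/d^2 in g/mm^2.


SD = m/d^2 = 15.6/10.2^2 = 0.1499 g/mm^2

0.1499 g/mm^2


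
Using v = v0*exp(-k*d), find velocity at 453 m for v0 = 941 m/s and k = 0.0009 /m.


v = v0*exp(-k*d) = 941*exp(-0.0009*453) = 625.9 m/s

625.9 m/s


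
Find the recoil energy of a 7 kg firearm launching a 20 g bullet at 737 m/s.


v_r = m_p*v_p/m_gun = 0.02*737/7 = 2.10571 m/s, E_r = 0.5*m_gun*v_r^2 = 0.5*7*2.10571^2 = 15.52 J

15.52 J


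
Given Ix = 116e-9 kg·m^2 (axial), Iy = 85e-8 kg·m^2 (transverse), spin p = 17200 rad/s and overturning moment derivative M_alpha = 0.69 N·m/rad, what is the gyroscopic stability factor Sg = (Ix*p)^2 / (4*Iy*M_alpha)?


Sg = Ix^2 * p^2 / (4 * Iy * M_alpha) = (116e-9)^2 * 17200^2 / (4 * 85e-8 * 0.69) = 1.697

1.697


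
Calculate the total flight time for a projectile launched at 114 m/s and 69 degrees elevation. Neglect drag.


T = 2*v0*sin(theta)/g = 2*114*sin(69°)/9.81 = 21.7 s

21.7 s


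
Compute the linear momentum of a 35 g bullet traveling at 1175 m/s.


p = m*v = 0.035*1175 = 41.13 kg·m/s

41.13 kg·m/s


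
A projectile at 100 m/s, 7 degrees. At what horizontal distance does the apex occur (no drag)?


R = v0^2*sin(2*theta)/g = 100^2*sin(2*7°)/9.81 = 246.607 m
apex_dist = R/2 = 246.607/2 = 123.3 m

123.3 m


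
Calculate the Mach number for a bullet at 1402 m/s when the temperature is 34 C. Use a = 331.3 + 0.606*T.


a = 331.3 + 0.606*(34) = 351.904 m/s
M = v/a = 1402/351.904 = 3.984

3.984


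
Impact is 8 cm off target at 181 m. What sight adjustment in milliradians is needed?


1 mrad subtends 1 cm per 10 m of range, so adj = error_cm / (dist_m / 10) = 8 / (181/10) = 0.442 mrad

0.442 mrad


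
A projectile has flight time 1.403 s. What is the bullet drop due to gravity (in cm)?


drop = 0.5*g*t^2 = 0.5*9.81*1.403^2 = 9.65505 m ≈ 965.5 cm

965.5 cm


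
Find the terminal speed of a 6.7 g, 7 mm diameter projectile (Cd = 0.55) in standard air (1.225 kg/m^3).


A = pi*(d/2)^2 = pi*(7/2000)^2 = 3.84845e-05 m^2
vt = sqrt(2mg/(Cd*rho*A)) = sqrt(2*0.0067*9.81/(0.55 * 1.225 * 3.84845e-05)) = 71.2 m/s

71.2 m/s


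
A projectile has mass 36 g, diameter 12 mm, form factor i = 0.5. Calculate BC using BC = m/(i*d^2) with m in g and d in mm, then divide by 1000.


BC = m/(i*d^2*1000) = 36/(0.5 * 12^2 * 1000) = 0.0005

0.0005


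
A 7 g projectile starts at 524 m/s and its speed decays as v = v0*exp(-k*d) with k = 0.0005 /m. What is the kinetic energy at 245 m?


v = v0*exp(-k*d) = 524*exp(-0.0005*245) = 463.586 m/s
E = 0.5*m*v^2 = 0.5*0.007*463.586^2 = 752.2 J

752.2 J


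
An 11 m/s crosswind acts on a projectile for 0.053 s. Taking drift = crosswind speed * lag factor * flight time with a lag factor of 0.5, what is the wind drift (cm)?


drift = v_wind * lag * t = 11 * 0.5 * 0.053 = 0.2915 m ≈ 29.15 cm

29.15 cm


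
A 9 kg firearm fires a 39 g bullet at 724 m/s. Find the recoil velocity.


v_recoil = m_p * v_p / m_gun = 0.039 * 724 / 9 = 3.137 m/s

3.137 m/s


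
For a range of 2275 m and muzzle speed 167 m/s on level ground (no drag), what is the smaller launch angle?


sin(2*theta) = R*g/v0^2 = 2275*9.81/167^2 = 0.800235, theta = arcsin(0.800235)/2 = 26.58°

26.58 degrees


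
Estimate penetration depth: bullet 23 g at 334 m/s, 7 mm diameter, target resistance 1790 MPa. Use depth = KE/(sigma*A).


A = pi*(d/2)^2 = pi*(7/2)^2 = 38.4845 mm^2
E = 0.5*m*v^2 = 0.5*0.023*334^2 = 1282.89 J
depth = E/(sigma*A) = 1282.89 J / (1790 MPa * 38.4845 mm^2) = 1282.89/(1790 * 38.4845) m = 0.0186231 m ≈ 18.62 mm

18.62 mm


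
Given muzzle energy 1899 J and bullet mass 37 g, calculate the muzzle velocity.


v = sqrt(2*E/m) = sqrt(2*1899/0.037) = 320.4 m/s

320.4 m/s


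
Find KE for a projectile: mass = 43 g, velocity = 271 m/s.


E = 0.5*m*v^2 = 0.5*0.043*271^2 = 1579 J

1579 J


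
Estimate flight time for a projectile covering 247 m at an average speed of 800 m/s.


t = d/v = 247/800 = 0.3088 s

0.3088 s


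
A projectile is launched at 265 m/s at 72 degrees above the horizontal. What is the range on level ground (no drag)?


R = v0^2 * sin(2*theta) / g = 265^2 * sin(2*72°) / 9.81 = 4208 m

4208 m


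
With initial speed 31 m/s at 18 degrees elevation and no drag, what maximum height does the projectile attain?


H = (v0*sin(theta))^2 / (2g) = (31*sin(18°))^2 / (2*9.81) = 4.677 m

4.677 m


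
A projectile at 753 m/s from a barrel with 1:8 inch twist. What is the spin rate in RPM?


twist_m = 8*0.0254 = 0.2032 m
spin = v/twist = 753/0.2032 = 3705.709 rev/s
RPM = spin*60 = 3705.709*60 ≈ 222343 RPM

222343 RPM


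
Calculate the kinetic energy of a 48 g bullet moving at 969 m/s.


E = 0.5*m*v^2 = 0.5*0.048*969^2 = 22535 J

22535 J


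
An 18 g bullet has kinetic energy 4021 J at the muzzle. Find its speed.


v = sqrt(2*E/m) = sqrt(2*4021/0.018) = 668.4 m/s

668.4 m/s


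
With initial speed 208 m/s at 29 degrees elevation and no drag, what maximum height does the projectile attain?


H = (v0*sin(theta))^2 / (2g) = (208*sin(29°))^2 / (2*9.81) = 518.3 m

518.3 m


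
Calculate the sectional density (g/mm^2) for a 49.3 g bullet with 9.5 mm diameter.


SD = m/d^2 = 49.3/9.5^2 = 0.5463 g/mm^2

0.5463 g/mm^2


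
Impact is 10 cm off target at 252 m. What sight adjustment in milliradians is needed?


1 mrad subtends 1 cm per 10 m of range, so adj = error_cm / (dist_m / 10) = 10 / (252/10) = 0.3968 mrad

0.3968 mrad


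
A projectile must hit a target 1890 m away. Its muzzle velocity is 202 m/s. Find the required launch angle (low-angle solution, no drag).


sin(2*theta) = R*g/v0^2 = 1890*9.81/202^2 = 0.454389, theta = arcsin(0.454389)/2 = 13.51°

13.51 degrees


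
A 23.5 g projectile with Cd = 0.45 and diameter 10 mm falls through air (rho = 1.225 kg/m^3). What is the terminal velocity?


A = pi*(d/2)^2 = pi*(10/2000)^2 = 7.85398e-05 m^2
vt = sqrt(2mg/(Cd*rho*A)) = sqrt(2*0.0235*9.81/(0.45 * 1.225 * 7.85398e-05)) = 103.2 m/s

103.2 m/s


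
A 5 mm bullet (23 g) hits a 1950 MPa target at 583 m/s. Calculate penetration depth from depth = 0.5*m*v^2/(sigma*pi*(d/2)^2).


A = pi*(d/2)^2 = pi*(5/2)^2 = 19.635 mm^2
E = 0.5*m*v^2 = 0.5*0.023*583^2 = 3908.72 J
depth = E/(sigma*A) = 3908.72 J / (1950 MPa * 19.635 mm^2) = 3908.72/(1950 * 19.635) m = 0.102087 m ≈ 102.1 mm

102.1 mm


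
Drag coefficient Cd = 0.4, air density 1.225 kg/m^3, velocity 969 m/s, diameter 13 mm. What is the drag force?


A = pi*(d/2)^2 = pi*(13/2000)^2 = 1.32732e-04 m^2
Fd = 0.5*Cd*rho*A*v^2 = 0.5*0.4*1.225*1.32732e-04*969^2 = 30.53 N

30.53 N


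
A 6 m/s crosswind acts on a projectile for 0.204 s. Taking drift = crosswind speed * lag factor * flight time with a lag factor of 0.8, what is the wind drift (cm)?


drift = v_wind * lag * t = 6 * 0.8 * 0.204 = 0.9792 m ≈ 97.92 cm

97.92 cm


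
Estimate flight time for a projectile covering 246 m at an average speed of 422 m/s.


t = d/v = 246/422 = 0.5829 s

0.5829 s


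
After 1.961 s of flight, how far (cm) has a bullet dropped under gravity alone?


drop = 0.5*g*t^2 = 0.5*9.81*1.961^2 = 18.8623 m ≈ 1886 cm

1886 cm


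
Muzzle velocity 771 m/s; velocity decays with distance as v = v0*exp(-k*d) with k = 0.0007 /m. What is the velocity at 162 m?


v = v0*exp(-k*d) = 771*exp(-0.0007*162) = 688.3 m/s

688.3 m/s


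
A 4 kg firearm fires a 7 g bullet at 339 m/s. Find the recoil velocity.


v_recoil = m_p * v_p / m_gun = 0.007 * 339 / 4 = 0.5933 m/s

0.5933 m/s


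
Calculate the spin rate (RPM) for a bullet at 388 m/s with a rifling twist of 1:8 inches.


twist_m = 8*0.0254 = 0.2032 m
spin = v/twist = 388/0.2032 = 1909.449 rev/s
RPM = spin*60 = 1909.449*60 ≈ 114567 RPM

114567 RPM


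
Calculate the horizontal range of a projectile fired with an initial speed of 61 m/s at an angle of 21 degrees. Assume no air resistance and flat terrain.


R = v0^2 * sin(2*theta) / g = 61^2 * sin(2*21°) / 9.81 = 253.8 m

253.8 m


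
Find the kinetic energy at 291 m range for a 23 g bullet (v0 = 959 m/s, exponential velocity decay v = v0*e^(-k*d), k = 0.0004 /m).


v = v0*exp(-k*d) = 959*exp(-0.0004*291) = 853.624 m/s
E = 0.5*m*v^2 = 0.5*0.023*853.624^2 = 8380 J

8380 J


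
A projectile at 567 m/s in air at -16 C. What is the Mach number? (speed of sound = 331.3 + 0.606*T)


a = 331.3 + 0.606*(-16) = 321.604 m/s
M = v/a = 567/321.604 = 1.763

1.763


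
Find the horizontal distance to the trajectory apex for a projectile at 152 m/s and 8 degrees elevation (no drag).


R = v0^2*sin(2*theta)/g = 152^2*sin(2*8°)/9.81 = 649.167 m
apex_dist = R/2 = 649.167/2 = 324.6 m

324.6 m


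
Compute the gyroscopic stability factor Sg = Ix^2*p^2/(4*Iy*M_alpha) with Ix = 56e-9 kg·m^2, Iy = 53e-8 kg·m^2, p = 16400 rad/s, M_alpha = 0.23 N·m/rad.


Sg = Ix^2 * p^2 / (4 * Iy * M_alpha) = (56e-9)^2 * 16400^2 / (4 * 53e-8 * 0.23) = 1.73

1.73


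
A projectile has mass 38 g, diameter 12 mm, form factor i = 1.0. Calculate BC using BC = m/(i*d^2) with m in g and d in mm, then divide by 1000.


BC = m/(i*d^2*1000) = 38/(1.0 * 12^2 * 1000) = 0.0002639

0.0002639


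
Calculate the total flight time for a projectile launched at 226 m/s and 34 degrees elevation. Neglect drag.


T = 2*v0*sin(theta)/g = 2*226*sin(34°)/9.81 = 25.77 s

25.77 s


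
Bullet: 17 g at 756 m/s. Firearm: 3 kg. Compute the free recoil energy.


v_r = m_p*v_p/m_gun = 0.017*756/3 = 4.284 m/s, E_r = 0.5*m_gun*v_r^2 = 0.5*3*4.284^2 = 27.53 J

27.53 J


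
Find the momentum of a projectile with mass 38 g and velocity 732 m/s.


p = m*v = 0.038*732 = 27.82 kg·m/s

27.82 kg·m/s


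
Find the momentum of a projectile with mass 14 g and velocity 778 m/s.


p = m*v = 0.014*778 = 10.89 kg·m/s

10.89 kg·m/s


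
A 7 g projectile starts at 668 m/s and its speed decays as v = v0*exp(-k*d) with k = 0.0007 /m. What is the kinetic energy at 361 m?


v = v0*exp(-k*d) = 668*exp(-0.0007*361) = 518.836 m/s
E = 0.5*m*v^2 = 0.5*0.007*518.836^2 = 942.2 J

942.2 J


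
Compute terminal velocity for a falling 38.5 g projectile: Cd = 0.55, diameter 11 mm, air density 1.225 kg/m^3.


A = pi*(d/2)^2 = pi*(11/2000)^2 = 9.50332e-05 m^2
vt = sqrt(2mg/(Cd*rho*A)) = sqrt(2*0.0385*9.81/(0.55 * 1.225 * 9.50332e-05)) = 108.6 m/s

108.6 m/s


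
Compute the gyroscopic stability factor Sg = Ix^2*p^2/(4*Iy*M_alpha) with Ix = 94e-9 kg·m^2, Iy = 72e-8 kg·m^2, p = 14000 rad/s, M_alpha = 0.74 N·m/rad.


Sg = Ix^2 * p^2 / (4 * Iy * M_alpha) = (94e-9)^2 * 14000^2 / (4 * 72e-8 * 0.74) = 0.8126

0.8126


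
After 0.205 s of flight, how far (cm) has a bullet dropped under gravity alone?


drop = 0.5*g*t^2 = 0.5*9.81*0.205^2 = 0.206133 m ≈ 20.61 cm

20.61 cm


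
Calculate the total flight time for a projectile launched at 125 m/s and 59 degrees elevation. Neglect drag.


T = 2*v0*sin(theta)/g = 2*125*sin(59°)/9.81 = 21.84 s

21.84 s


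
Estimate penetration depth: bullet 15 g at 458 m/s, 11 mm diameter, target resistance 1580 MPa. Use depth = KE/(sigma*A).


A = pi*(d/2)^2 = pi*(11/2)^2 = 95.0332 mm^2
E = 0.5*m*v^2 = 0.5*0.015*458^2 = 1573.23 J
depth = E/(sigma*A) = 1573.23 J / (1580 MPa * 95.0332 mm^2) = 1573.23/(1580 * 95.0332) m = 0.0104776 m ≈ 10.48 mm

10.48 mm


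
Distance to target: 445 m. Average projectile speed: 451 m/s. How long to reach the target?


t = d/v = 445/451 = 0.9867 s

0.9867 s


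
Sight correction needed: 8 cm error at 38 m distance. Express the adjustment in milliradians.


1 mrad subtends 1 cm per 10 m of range, so adj = error_cm / (dist_m / 10) = 8 / (38/10) = 2.105 mrad

2.105 mrad


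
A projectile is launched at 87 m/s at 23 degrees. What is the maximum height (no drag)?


H = (v0*sin(theta))^2 / (2g) = (87*sin(23°))^2 / (2*9.81) = 58.9 m

58.9 m


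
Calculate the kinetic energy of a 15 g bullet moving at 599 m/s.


E = 0.5*m*v^2 = 0.5*0.015*599^2 = 2691 J

2691 J


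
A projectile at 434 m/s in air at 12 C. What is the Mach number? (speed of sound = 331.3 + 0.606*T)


a = 331.3 + 0.606*(12) = 338.572 m/s
M = v/a = 434/338.572 = 1.282

1.282


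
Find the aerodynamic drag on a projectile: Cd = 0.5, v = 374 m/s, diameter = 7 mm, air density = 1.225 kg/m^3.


A = pi*(d/2)^2 = pi*(7/2000)^2 = 3.84845e-05 m^2
Fd = 0.5*Cd*rho*A*v^2 = 0.5*0.5*1.225*3.84845e-05*374^2 = 1.649 N

1.649 N


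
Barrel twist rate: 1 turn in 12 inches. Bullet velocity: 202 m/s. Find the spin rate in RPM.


twist_m = 12*0.0254 = 0.3048 m
spin = v/twist = 202/0.3048 = 662.7297 rev/s
RPM = spin*60 = 662.7297*60 ≈ 39764 RPM

39764 RPM


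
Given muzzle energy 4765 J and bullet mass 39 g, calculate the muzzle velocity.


v = sqrt(2*E/m) = sqrt(2*4765/0.039) = 494.3 m/s

494.3 m/s


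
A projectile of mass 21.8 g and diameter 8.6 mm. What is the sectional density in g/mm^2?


SD = m/d^2 = 21.8/8.6^2 = 0.2948 g/mm^2

0.2948 g/mm^2


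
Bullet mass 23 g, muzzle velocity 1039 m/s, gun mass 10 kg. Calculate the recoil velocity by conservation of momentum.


v_recoil = m_p * v_p / m_gun = 0.023 * 1039 / 10 = 2.39 m/s

2.39 m/s


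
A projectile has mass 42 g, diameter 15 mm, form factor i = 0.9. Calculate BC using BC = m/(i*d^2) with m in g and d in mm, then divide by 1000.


BC = m/(i*d^2*1000) = 42/(0.9 * 15^2 * 1000) = 0.0002074

0.0002074


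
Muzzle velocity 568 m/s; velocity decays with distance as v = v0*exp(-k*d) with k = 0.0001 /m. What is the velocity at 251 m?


v = v0*exp(-k*d) = 568*exp(-0.0001*251) = 553.9 m/s

553.9 m/s


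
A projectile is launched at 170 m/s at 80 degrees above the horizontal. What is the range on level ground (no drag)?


R = v0^2 * sin(2*theta) / g = 170^2 * sin(2*80°) / 9.81 = 1008 m

1008 m


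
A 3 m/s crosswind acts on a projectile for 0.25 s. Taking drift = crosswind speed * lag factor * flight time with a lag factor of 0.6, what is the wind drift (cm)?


drift = v_wind * lag * t = 3 * 0.6 * 0.25 = 0.45 m ≈ 45 cm

45 cm


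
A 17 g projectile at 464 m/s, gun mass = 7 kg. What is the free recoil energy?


v_r = m_p*v_p/m_gun = 0.017*464/7 = 1.12686 m/s, E_r = 0.5*m_gun*v_r^2 = 0.5*7*1.12686^2 = 4.444 J

4.444 J


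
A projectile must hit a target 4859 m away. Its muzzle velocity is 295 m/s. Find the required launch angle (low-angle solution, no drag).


sin(2*theta) = R*g/v0^2 = 4859*9.81/295^2 = 0.547737, theta = arcsin(0.547737)/2 = 16.61°

16.61 degrees


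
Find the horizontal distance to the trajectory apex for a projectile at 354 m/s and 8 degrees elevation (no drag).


R = v0^2*sin(2*theta)/g = 354^2*sin(2*8°)/9.81 = 3521.08 m
apex_dist = R/2 = 3521.08/2 = 1761 m

1761 m


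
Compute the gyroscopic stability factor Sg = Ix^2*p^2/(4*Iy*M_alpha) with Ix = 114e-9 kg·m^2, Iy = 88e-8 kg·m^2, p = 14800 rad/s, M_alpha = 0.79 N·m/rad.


Sg = Ix^2 * p^2 / (4 * Iy * M_alpha) = (114e-9)^2 * 14800^2 / (4 * 88e-8 * 0.79) = 1.024

1.024


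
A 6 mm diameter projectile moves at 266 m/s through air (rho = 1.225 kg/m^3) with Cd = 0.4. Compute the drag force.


A = pi*(d/2)^2 = pi*(6/2000)^2 = 2.82743e-05 m^2
Fd = 0.5*Cd*rho*A*v^2 = 0.5*0.4*1.225*2.82743e-05*266^2 = 0.4901 N

0.4901 N


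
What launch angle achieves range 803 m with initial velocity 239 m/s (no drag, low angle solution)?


sin(2*theta) = R*g/v0^2 = 803*9.81/239^2 = 0.137908, theta = arcsin(0.137908)/2 = 3.963°

3.963 degrees


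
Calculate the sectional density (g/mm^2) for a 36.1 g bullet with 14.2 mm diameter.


SD = m/d^2 = 36.1/14.2^2 = 0.179 g/mm^2

0.179 g/mm^2


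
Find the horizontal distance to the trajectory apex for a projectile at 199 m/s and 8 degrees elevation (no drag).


R = v0^2*sin(2*theta)/g = 199^2*sin(2*8°)/9.81 = 1112.69 m
apex_dist = R/2 = 1112.69/2 = 556.3 m

556.3 m


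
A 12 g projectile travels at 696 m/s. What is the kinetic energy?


E = 0.5*m*v^2 = 0.5*0.012*696^2 = 2906 J

2906 J


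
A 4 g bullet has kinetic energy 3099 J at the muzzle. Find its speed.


v = sqrt(2*E/m) = sqrt(2*3099/0.004) = 1245 m/s

1245 m/s


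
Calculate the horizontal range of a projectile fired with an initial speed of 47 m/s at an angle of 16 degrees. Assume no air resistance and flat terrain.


R = v0^2 * sin(2*theta) / g = 47^2 * sin(2*16°) / 9.81 = 119.3 m

119.3 m


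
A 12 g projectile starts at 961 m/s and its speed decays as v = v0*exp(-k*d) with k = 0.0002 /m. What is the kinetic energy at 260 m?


v = v0*exp(-k*d) = 961*exp(-0.0002*260) = 912.305 m/s
E = 0.5*m*v^2 = 0.5*0.012*912.305^2 = 4994 J

4994 J


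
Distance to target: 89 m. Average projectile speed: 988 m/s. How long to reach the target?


t = d/v = 89/988 = 0.09008 s

0.09008 s


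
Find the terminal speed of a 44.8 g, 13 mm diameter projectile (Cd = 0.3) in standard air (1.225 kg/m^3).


A = pi*(d/2)^2 = pi*(13/2000)^2 = 1.32732e-04 m^2
vt = sqrt(2mg/(Cd*rho*A)) = sqrt(2*0.0448*9.81/(0.3 * 1.225 * 1.32732e-04)) = 134.2 m/s

134.2 m/s


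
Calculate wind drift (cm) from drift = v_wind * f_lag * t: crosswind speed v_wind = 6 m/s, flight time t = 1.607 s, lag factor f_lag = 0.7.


drift = v_wind * lag * t = 6 * 0.7 * 1.607 = 6.7494 m ≈ 674.9 cm

674.9 cm


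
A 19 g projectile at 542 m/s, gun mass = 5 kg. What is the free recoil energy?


v_r = m_p*v_p/m_gun = 0.019*542/5 = 2.0596 m/s, E_r = 0.5*m_gun*v_r^2 = 0.5*5*2.0596^2 = 10.6 J

10.6 J


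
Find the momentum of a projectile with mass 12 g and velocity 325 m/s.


p = m*v = 0.012*325 = 3.9 kg·m/s

3.9 kg·m/s


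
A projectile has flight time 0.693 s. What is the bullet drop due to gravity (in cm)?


drop = 0.5*g*t^2 = 0.5*9.81*0.693^2 = 2.35562 m ≈ 235.6 cm

235.6 cm


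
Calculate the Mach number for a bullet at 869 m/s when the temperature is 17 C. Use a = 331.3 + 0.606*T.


a = 331.3 + 0.606*(17) = 341.602 m/s
M = v/a = 869/341.602 = 2.544

2.544


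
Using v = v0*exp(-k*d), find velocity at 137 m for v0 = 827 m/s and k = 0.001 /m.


v = v0*exp(-k*d) = 827*exp(-0.001*137) = 721.1 m/s

721.1 m/s


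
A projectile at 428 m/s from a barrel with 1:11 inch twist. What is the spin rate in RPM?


twist_m = 11*0.0254 = 0.2794 m
spin = v/twist = 428/0.2794 = 1531.854 rev/s
RPM = spin*60 = 1531.854*60 ≈ 91911 RPM

91911 RPM


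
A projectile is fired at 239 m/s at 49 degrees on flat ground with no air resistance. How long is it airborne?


T = 2*v0*sin(theta)/g = 2*239*sin(49°)/9.81 = 36.77 s

36.77 s


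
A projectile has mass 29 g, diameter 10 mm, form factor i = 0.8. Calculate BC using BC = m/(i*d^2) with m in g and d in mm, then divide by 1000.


BC = m/(i*d^2*1000) = 29/(0.8 * 10^2 * 1000) = 0.0003625

0.0003625


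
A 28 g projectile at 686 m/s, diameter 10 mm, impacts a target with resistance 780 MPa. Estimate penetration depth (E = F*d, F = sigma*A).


A = pi*(d/2)^2 = pi*(10/2)^2 = 78.5398 mm^2
E = 0.5*m*v^2 = 0.5*0.028*686^2 = 6588.34 J
depth = E/(sigma*A) = 6588.34 J / (780 MPa * 78.5398 mm^2) = 6588.34/(780 * 78.5398) m = 0.107545 m ≈ 107.5 mm

107.5 mm


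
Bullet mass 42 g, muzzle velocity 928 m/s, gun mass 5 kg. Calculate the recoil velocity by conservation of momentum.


v_recoil = m_p * v_p / m_gun = 0.042 * 928 / 5 = 7.795 m/s

7.795 m/s


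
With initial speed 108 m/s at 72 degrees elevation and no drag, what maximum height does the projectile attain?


H = (v0*sin(theta))^2 / (2g) = (108*sin(72°))^2 / (2*9.81) = 537.7 m

537.7 m


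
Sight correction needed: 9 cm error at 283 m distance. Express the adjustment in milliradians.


1 mrad subtends 1 cm per 10 m of range, so adj = error_cm / (dist_m / 10) = 9 / (283/10) = 0.318 mrad

0.318 mrad


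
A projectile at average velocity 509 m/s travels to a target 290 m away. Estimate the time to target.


t = d/v = 290/509 = 0.5697 s

0.5697 s


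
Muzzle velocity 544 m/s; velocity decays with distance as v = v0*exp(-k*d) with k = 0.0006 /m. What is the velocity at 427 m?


v = v0*exp(-k*d) = 544*exp(-0.0006*427) = 421 m/s

421 m/s


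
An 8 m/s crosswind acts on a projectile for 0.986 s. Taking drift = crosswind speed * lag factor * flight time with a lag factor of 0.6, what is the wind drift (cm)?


drift = v_wind * lag * t = 8 * 0.6 * 0.986 = 4.7328 m ≈ 473.3 cm

473.3 cm


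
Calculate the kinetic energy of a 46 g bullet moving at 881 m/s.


E = 0.5*m*v^2 = 0.5*0.046*881^2 = 17852 J

17852 J


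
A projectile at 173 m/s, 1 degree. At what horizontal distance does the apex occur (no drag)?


R = v0^2*sin(2*theta)/g = 173^2*sin(2*1°)/9.81 = 106.474 m
apex_dist = R/2 = 106.474/2 = 53.24 m

53.24 m


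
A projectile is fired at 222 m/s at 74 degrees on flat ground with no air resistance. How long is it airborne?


T = 2*v0*sin(theta)/g = 2*222*sin(74°)/9.81 = 43.51 s

43.51 s


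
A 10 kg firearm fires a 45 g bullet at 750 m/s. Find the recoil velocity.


v_recoil = m_p * v_p / m_gun = 0.045 * 750 / 10 = 3.375 m/s

3.375 m/s


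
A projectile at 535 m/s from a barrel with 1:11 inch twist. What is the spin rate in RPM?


twist_m = 11*0.0254 = 0.2794 m
spin = v/twist = 535/0.2794 = 1914.817 rev/s
RPM = spin*60 = 1914.817*60 ≈ 114889 RPM

114889 RPM


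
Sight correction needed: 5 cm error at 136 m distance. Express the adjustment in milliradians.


1 mrad subtends 1 cm per 10 m of range, so adj = error_cm / (dist_m / 10) = 5 / (136/10) = 0.3676 mrad

0.3676 mrad


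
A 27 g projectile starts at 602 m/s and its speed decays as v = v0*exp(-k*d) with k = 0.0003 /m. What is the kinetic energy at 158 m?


v = v0*exp(-k*d) = 602*exp(-0.0003*158) = 574.131 m/s
E = 0.5*m*v^2 = 0.5*0.027*574.131^2 = 4450 J

4450 J


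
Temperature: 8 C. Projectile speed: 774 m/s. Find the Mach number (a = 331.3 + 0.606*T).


a = 331.3 + 0.606*(8) = 336.148 m/s
M = v/a = 774/336.148 = 2.303

2.303


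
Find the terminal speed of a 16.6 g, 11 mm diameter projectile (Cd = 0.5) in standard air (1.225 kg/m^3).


A = pi*(d/2)^2 = pi*(11/2000)^2 = 9.50332e-05 m^2
vt = sqrt(2mg/(Cd*rho*A)) = sqrt(2*0.0166*9.81/(0.5 * 1.225 * 9.50332e-05)) = 74.8 m/s

74.8 m/s


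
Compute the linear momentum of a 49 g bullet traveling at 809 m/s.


p = m*v = 0.049*809 = 39.64 kg·m/s

39.64 kg·m/s


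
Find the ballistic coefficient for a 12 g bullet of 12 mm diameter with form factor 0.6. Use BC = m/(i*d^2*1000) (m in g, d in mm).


BC = m/(i*d^2*1000) = 12/(0.6 * 12^2 * 1000) = 0.0001389

0.0001389


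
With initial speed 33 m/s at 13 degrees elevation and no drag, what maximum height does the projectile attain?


H = (v0*sin(theta))^2 / (2g) = (33*sin(13°))^2 / (2*9.81) = 2.809 m

2.809 m


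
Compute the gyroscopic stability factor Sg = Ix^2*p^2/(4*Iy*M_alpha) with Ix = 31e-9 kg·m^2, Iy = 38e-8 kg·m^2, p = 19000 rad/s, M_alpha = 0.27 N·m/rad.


Sg = Ix^2 * p^2 / (4 * Iy * M_alpha) = (31e-9)^2 * 19000^2 / (4 * 38e-8 * 0.27) = 0.8453

0.8453


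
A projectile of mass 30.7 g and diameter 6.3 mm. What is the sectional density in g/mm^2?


SD = m/d^2 = 30.7/6.3^2 = 0.7735 g/mm^2

0.7735 g/mm^2


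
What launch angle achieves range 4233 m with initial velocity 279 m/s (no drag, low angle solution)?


sin(2*theta) = R*g/v0^2 = 4233*9.81/279^2 = 0.533469, theta = arcsin(0.533469)/2 = 16.12°

16.12 degrees


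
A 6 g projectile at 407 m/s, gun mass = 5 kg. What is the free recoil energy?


v_r = m_p*v_p/m_gun = 0.006*407/5 = 0.4884 m/s, E_r = 0.5*m_gun*v_r^2 = 0.5*5*0.4884^2 = 0.5963 J

0.5963 J


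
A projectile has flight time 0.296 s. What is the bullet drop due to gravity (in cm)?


drop = 0.5*g*t^2 = 0.5*9.81*0.296^2 = 0.429756 m ≈ 42.98 cm

42.98 cm


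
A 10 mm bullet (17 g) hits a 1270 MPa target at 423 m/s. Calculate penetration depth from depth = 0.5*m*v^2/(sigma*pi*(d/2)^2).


A = pi*(d/2)^2 = pi*(10/2)^2 = 78.5398 mm^2
E = 0.5*m*v^2 = 0.5*0.017*423^2 = 1520.9 J
depth = E/(sigma*A) = 1520.9 J / (1270 MPa * 78.5398 mm^2) = 1520.9/(1270 * 78.5398) m = 0.0152478 m ≈ 15.25 mm

15.25 mm


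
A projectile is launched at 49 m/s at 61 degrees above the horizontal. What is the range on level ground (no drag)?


R = v0^2 * sin(2*theta) / g = 49^2 * sin(2*61°) / 9.81 = 207.6 m

207.6 m


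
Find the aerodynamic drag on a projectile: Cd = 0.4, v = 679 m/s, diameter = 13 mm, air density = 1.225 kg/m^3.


A = pi*(d/2)^2 = pi*(13/2000)^2 = 1.32732e-04 m^2
Fd = 0.5*Cd*rho*A*v^2 = 0.5*0.4*1.225*1.32732e-04*679^2 = 14.99 N

14.99 N


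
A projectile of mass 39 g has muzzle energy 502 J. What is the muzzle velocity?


v = sqrt(2*E/m) = sqrt(2*502/0.039) = 160.4 m/s

160.4 m/s


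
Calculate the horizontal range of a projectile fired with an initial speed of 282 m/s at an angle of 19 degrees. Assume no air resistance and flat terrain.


R = v0^2 * sin(2*theta) / g = 282^2 * sin(2*19°) / 9.81 = 4991 m

4991 m


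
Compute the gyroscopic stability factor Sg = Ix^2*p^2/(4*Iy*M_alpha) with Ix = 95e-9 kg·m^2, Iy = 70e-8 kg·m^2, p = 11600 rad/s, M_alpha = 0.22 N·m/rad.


Sg = Ix^2 * p^2 / (4 * Iy * M_alpha) = (95e-9)^2 * 11600^2 / (4 * 70e-8 * 0.22) = 1.971

1.971


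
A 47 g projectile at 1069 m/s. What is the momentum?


p = m*v = 0.047*1069 = 50.24 kg·m/s

50.24 kg·m/s


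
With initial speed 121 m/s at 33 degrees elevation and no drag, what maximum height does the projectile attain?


H = (v0*sin(theta))^2 / (2g) = (121*sin(33°))^2 / (2*9.81) = 221.4 m

221.4 m


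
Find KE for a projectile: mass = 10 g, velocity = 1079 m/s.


E = 0.5*m*v^2 = 0.5*0.01*1079^2 = 5821 J

5821 J


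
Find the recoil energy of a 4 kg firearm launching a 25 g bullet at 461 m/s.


v_r = m_p*v_p/m_gun = 0.025*461/4 = 2.88125 m/s, E_r = 0.5*m_gun*v_r^2 = 0.5*4*2.88125^2 = 16.6 J

16.6 J


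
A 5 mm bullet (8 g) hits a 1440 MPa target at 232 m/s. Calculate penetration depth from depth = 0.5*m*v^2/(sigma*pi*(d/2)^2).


A = pi*(d/2)^2 = pi*(5/2)^2 = 19.635 mm^2
E = 0.5*m*v^2 = 0.5*0.008*232^2 = 215.296 J
depth = E/(sigma*A) = 215.296 J / (1440 MPa * 19.635 mm^2) = 215.296/(1440 * 19.635) m = 0.00761454 m ≈ 7.615 mm

7.615 mm


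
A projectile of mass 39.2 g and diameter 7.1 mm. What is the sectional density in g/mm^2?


SD = m/d^2 = 39.2/7.1^2 = 0.7776 g/mm^2

0.7776 g/mm^2


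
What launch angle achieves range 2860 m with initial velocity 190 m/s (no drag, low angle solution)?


sin(2*theta) = R*g/v0^2 = 2860*9.81/190^2 = 0.777191, theta = arcsin(0.777191)/2 = 25.5°

25.5 degrees


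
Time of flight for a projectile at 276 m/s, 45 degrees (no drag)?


T = 2*v0*sin(theta)/g = 2*276*sin(45°)/9.81 = 39.79 s

39.79 s


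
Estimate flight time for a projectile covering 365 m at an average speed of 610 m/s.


t = d/v = 365/610 = 0.5984 s

0.5984 s


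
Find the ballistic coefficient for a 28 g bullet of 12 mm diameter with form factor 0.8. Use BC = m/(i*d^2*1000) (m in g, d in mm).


BC = m/(i*d^2*1000) = 28/(0.8 * 12^2 * 1000) = 0.0002431

0.0002431


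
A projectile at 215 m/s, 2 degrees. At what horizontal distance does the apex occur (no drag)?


R = v0^2*sin(2*theta)/g = 215^2*sin(2*2°)/9.81 = 328.694 m
apex_dist = R/2 = 328.694/2 = 164.3 m

164.3 m


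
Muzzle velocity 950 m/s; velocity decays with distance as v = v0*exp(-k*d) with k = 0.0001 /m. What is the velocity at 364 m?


v = v0*exp(-k*d) = 950*exp(-0.0001*364) = 916 m/s

916 m/s


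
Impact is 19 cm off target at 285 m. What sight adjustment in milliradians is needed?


1 mrad subtends 1 cm per 10 m of range, so adj = error_cm / (dist_m / 10) = 19 / (285/10) = 0.6667 mrad

0.6667 mrad


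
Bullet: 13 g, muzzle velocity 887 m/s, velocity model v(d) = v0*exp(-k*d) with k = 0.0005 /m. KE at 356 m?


v = v0*exp(-k*d) = 887*exp(-0.0005*356) = 742.368 m/s
E = 0.5*m*v^2 = 0.5*0.013*742.368^2 = 3582 J

3582 J


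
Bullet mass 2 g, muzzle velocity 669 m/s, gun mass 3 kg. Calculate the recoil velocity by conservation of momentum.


v_recoil = m_p * v_p / m_gun = 0.002 * 669 / 3 = 0.446 m/s

0.446 m/s


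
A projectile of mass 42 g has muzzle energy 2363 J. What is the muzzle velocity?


v = sqrt(2*E/m) = sqrt(2*2363/0.042) = 335.4 m/s

335.4 m/s


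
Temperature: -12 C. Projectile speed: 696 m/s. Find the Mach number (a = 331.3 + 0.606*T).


a = 331.3 + 0.606*(-12) = 324.028 m/s
M = v/a = 696/324.028 = 2.148

2.148
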